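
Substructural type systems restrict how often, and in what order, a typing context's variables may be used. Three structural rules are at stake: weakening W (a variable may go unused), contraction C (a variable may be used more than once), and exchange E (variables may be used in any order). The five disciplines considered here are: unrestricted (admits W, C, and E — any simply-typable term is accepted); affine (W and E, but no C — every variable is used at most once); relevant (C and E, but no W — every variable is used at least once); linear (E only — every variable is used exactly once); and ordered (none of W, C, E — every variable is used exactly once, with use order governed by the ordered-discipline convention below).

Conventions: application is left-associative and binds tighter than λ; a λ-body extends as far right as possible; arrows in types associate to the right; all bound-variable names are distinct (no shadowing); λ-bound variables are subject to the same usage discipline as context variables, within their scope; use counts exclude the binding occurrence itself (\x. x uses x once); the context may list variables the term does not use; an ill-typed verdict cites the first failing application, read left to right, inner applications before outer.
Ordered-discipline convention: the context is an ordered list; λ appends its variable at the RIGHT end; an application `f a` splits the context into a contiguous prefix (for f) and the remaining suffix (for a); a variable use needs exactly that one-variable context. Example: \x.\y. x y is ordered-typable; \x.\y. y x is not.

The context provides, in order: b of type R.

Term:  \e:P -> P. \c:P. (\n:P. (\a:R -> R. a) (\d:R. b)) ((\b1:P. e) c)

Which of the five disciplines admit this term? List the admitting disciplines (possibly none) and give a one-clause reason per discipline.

admitted in: none
usage: b: 1×, e [bound]: 1×, c [bound]: 1×, n [bound]: 0×, a [bound]: 1×, d [bound]: 0×, b1 [bound]: 0×
left-to-right use order: a, b, e, c
typing: ill-typed: argument of type P -> P where P is required
ordered ✗ (the type mismatch rejects it)
linear ✗ (not simply typable)
affine ✗ (fails simple typing)
relevant ✗ (a type mismatch blocks all five)
unrestricted ✗ (the type mismatch rejects it)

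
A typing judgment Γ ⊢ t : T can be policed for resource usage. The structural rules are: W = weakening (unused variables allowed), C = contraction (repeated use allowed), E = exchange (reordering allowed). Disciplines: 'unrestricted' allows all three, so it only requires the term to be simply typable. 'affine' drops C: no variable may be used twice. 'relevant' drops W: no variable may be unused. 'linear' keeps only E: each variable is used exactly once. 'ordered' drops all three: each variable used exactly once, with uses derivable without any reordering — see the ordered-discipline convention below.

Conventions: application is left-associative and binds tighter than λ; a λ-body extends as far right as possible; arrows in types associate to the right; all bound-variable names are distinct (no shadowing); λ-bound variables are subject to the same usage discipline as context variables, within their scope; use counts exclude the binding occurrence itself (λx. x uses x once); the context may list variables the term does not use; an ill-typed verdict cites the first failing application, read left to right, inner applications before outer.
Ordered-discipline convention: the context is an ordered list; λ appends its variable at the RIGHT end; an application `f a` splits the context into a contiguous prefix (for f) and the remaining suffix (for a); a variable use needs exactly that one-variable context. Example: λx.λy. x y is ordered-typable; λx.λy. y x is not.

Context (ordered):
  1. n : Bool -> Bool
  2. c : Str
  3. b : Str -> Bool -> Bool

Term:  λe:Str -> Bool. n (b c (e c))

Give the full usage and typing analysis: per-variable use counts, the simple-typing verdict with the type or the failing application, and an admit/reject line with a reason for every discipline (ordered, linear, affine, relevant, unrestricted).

use counts: n: 1×, c: 2×, b: 1×, e (λ-bound): 1×
order of uses: n, b, c, e, c
typing: well-typed at (Str -> Bool) -> Bool
ordered: ✗, needs contraction — c ×2
linear: ✗, needs contraction — c ×2
affine: ✗, needs contraction — c ×2
relevant: ✓, none of n, c, b, e goes unused
unrestricted: ✓, simply typable at (Str -> Bool) -> Bool; W, C, E all held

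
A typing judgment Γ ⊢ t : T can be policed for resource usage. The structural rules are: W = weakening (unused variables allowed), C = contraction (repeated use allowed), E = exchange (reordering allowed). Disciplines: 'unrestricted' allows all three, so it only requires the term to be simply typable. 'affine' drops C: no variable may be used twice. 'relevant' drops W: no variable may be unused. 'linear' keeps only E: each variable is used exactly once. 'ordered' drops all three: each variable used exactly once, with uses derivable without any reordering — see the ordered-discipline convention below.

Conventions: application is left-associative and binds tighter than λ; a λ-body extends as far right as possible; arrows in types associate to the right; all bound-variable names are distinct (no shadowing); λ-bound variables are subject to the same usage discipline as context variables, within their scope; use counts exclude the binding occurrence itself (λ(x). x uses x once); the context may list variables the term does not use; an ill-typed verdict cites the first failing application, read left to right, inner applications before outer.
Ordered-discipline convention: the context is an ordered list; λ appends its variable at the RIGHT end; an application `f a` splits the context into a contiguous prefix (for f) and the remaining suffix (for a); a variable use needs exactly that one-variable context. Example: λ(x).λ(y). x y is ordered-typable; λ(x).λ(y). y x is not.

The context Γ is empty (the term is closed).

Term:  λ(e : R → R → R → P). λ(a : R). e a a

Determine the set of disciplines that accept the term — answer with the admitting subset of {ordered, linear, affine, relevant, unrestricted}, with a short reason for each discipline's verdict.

admitted by: relevant, unrestricted
usage: e (λ-bound): 1, a (λ-bound): 2
order of uses: e, a, a
typing: the term checks, with type (R → R → R → P) → R → R → P
ordered: ✗, needs contraction — a ×2
linear: ✗, needs contraction — a ×2
affine: ✗, needs contraction — a ×2
relevant: ✓, every one of e, a appears
unrestricted: ✓, type-checks ((R → R → R → P) → R → R → P) and nothing is barred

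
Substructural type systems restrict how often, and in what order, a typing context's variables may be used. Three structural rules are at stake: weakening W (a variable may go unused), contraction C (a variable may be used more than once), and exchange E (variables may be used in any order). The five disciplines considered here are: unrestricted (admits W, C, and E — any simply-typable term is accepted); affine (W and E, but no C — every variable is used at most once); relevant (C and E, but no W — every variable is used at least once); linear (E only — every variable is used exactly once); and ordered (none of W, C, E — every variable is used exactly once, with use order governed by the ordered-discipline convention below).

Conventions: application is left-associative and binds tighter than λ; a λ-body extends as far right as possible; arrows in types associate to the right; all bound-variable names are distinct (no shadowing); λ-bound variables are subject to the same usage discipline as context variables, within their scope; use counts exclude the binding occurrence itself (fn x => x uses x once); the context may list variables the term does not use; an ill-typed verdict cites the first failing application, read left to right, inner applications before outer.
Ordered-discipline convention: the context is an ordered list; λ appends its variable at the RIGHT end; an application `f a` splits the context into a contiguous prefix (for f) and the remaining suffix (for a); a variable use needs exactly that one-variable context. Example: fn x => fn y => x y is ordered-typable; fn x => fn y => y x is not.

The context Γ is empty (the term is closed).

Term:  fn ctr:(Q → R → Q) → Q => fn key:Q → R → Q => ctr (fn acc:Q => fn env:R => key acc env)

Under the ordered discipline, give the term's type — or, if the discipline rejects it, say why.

term : ((Q → R → Q) → Q) → (Q → R → Q) → Q
usage: ctr [bound]: 1×; key [bound]: 1×; acc [bound]: 1×; env [bound]: 1×
use order (left to right): ctr, key, acc, env
typing: the term checks, with type ((Q → R → Q) → Q) → (Q → R → Q) → Q
summary: ordered ✓ · linear ✓ · affine ✓ · relevant ✓ · unrestricted ✓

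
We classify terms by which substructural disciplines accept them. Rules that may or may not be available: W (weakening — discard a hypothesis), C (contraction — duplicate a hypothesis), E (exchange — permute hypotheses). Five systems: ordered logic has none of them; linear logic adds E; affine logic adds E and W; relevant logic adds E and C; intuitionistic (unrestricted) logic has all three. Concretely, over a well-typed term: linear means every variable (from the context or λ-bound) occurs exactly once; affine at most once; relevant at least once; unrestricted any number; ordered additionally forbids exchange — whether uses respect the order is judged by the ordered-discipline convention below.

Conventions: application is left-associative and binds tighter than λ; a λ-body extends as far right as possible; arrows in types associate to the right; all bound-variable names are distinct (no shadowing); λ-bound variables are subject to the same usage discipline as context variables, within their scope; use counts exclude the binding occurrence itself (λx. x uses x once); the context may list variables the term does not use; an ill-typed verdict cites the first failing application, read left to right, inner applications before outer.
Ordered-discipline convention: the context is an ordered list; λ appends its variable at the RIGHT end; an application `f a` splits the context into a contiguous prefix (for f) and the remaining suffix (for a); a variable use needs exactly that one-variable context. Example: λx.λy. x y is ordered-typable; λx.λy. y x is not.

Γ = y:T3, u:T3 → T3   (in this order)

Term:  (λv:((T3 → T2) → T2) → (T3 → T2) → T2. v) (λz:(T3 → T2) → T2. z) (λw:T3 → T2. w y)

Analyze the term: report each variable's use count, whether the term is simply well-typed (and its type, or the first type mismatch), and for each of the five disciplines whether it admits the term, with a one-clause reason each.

variable uses: y: 1×; u: 0×; v [bound]: 1×; z [bound]: 1×; w [bound]: 1×
order of uses: v, z, w, y
typing: well-typed at (T3 → T2) → T2
ordered ✗ (u never used (weakening))
linear ✗ (u never used (weakening))
affine ✓ (no duplicate uses among y, u, v, z, w)
relevant ✗ (u never used (weakening))
unrestricted ✓ (type-checks ((T3 → T2) → T2) and nothing is barred)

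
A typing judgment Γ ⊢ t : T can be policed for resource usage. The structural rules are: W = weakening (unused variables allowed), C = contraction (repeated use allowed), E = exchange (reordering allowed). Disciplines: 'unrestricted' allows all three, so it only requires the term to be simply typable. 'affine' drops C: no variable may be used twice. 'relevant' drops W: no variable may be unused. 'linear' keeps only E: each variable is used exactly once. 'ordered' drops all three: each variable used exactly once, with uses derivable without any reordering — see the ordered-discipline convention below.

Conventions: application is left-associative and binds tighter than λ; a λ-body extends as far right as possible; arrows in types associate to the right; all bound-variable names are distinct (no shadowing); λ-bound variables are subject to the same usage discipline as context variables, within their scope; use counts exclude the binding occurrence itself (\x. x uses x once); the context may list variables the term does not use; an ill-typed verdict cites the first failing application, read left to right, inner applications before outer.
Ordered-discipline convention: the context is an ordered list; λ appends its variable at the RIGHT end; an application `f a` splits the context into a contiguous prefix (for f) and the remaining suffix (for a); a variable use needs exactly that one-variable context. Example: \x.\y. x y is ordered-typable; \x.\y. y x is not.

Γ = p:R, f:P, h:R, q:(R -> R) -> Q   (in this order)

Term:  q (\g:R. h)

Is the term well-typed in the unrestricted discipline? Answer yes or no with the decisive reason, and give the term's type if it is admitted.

yes — simply typable at Q; W, C, E all held; term : Q
variable uses: p=0, f=0, h=1, q=1, g [bound]=0
use order (left to right): q, h
typing: well-typed at Q
per-discipline verdicts: ordered ✗ · linear ✗ · affine ✓ · relevant ✗ · unrestricted ✓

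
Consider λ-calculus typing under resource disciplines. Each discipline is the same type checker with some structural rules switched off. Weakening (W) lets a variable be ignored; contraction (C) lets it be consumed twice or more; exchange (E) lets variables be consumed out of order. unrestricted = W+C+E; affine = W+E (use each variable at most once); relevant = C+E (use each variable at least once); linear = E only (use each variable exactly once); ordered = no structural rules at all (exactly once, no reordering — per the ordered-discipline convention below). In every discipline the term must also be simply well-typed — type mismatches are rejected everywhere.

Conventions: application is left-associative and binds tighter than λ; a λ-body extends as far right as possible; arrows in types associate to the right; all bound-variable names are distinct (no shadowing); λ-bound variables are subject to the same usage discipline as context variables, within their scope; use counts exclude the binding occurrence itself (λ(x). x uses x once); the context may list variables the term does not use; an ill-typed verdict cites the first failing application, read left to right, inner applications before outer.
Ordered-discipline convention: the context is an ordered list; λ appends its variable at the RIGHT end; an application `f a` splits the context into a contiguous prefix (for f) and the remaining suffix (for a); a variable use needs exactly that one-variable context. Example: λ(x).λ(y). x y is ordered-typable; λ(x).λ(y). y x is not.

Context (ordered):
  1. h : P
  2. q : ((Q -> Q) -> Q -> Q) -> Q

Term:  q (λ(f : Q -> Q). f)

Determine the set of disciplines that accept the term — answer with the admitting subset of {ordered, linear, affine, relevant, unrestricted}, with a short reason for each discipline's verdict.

admitted in: affine, unrestricted
usage: h: 0×, q: 1×, f (bound): 1×
uses in reading order: q, f
typing: ✓ — Q
ordered ✗ (needs weakening: h unused)
linear ✗ (needs weakening: h unused)
affine ✓ (none of h, q, f used more than once)
relevant ✗ (needs weakening: h unused)
unrestricted ✓ (typability at Q is all that's needed)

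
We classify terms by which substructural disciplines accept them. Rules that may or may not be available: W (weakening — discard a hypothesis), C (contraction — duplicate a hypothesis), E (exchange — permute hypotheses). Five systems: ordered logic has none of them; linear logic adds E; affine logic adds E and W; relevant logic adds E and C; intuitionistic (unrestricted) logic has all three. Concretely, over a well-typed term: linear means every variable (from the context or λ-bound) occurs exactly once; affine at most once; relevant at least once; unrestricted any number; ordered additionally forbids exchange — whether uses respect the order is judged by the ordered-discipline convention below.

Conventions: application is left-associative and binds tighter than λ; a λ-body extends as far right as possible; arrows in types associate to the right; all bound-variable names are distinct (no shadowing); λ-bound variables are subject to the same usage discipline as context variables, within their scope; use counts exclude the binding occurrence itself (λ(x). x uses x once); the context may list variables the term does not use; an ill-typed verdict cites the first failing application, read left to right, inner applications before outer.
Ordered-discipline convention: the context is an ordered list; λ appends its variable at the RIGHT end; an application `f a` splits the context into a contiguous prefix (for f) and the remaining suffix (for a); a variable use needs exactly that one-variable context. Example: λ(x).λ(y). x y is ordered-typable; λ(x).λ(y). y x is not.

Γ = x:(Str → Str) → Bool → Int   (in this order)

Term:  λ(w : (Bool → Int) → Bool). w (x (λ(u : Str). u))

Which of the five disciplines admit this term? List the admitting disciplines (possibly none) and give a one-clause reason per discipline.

admitted by: linear, affine, relevant, unrestricted
usage: x=1, w [bound]=1, u [bound]=1
order of uses: w, x, u
typing: well-typed — term : ((Bool → Int) → Bool) → Bool
ordered: ✗ — no ordered split (uses run w, x, u)
linear: ✓ — single use per variable (x, w, u)
affine: ✓ — at most one use each (x, w, u)
relevant: ✓ — none of x, w, u goes unused
unrestricted: ✓ — simply typable at ((Bool → Int) → Bool) → Bool; W, C, E all held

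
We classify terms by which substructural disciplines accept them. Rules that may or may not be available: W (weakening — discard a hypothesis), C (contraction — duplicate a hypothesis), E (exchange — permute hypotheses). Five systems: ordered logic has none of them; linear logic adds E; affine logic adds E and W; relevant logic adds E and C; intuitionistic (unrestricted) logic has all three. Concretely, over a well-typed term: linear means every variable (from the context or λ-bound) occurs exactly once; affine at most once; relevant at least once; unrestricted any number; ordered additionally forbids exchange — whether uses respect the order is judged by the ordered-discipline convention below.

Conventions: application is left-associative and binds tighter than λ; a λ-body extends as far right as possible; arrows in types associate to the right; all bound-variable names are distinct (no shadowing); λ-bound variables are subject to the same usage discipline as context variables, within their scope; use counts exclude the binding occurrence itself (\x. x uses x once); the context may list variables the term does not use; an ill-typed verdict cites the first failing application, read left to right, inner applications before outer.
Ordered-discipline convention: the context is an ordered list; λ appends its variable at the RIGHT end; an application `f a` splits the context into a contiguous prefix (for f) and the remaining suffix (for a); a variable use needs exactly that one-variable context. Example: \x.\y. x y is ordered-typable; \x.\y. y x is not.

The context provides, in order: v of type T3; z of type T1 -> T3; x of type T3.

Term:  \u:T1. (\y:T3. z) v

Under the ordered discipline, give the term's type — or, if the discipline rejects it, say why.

not well-typed under ordered — needs weakening: x, u, y unused
counts: v ×1, z ×1, x ×0, u (bound) ×0, y (bound) ×0
use order (left to right): z, v
typing: ✓ — T1 -> T1 -> T3
per-discipline verdicts: ordered ✗; linear ✗; affine ✓; relevant ✗; unrestricted ✓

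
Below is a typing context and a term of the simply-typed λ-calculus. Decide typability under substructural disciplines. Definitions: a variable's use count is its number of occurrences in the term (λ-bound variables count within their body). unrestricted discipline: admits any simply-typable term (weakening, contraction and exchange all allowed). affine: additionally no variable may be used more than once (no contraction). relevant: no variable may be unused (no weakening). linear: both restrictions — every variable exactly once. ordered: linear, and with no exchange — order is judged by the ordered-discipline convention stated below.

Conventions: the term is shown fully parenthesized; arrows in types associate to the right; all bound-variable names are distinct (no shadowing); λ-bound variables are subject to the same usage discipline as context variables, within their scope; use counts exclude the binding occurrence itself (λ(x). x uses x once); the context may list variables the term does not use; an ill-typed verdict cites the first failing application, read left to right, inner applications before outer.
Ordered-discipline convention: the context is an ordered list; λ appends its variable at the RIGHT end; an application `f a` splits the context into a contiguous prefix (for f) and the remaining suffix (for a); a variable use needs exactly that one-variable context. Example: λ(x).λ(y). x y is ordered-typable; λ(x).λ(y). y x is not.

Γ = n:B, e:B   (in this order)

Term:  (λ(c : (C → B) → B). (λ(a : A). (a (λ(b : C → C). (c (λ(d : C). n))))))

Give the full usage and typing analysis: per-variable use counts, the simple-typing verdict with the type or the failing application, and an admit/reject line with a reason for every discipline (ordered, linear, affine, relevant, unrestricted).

usage: n=1; e=0; c (λ-bound)=1; a (λ-bound)=1; b (λ-bound)=0; d (λ-bound)=0
left-to-right use order: a, c, n
typing: ill-typed: non-arrow in function slot: A
ordered ✗ (fails simple typing)
linear ✗ (a type mismatch blocks all five)
affine ✗ (the type mismatch rejects it)
relevant ✗ (not simply typable)
unrestricted ✗ (fails simple typing)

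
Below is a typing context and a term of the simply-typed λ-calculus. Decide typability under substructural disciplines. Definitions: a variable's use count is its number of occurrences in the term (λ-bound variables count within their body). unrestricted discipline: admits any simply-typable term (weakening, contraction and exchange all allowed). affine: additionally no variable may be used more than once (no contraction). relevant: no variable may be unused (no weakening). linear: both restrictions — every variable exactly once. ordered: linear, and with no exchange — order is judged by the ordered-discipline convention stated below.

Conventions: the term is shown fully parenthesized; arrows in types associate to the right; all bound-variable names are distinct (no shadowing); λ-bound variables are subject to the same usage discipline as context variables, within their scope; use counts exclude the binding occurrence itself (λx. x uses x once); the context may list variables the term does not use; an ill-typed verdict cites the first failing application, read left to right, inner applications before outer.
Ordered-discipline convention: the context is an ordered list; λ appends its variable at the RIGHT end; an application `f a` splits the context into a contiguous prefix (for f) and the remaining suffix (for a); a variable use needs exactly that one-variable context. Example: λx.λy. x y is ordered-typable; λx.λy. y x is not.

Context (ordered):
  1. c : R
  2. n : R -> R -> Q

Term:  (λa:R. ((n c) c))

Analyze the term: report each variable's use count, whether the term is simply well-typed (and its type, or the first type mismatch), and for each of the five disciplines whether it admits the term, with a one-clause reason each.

usage: c ×2; n ×1; a (λ-bound) ×0
uses in reading order: n, c, c
typing: well-typed at R -> Q
ordered: ✗, needs contraction — c ×2; a left unused
linear: ✗, needs contraction — c ×2; a left unused
affine: ✗, needs contraction — c ×2
relevant: ✗, a left unused
unrestricted: ✓, typability at R -> Q is all that's needed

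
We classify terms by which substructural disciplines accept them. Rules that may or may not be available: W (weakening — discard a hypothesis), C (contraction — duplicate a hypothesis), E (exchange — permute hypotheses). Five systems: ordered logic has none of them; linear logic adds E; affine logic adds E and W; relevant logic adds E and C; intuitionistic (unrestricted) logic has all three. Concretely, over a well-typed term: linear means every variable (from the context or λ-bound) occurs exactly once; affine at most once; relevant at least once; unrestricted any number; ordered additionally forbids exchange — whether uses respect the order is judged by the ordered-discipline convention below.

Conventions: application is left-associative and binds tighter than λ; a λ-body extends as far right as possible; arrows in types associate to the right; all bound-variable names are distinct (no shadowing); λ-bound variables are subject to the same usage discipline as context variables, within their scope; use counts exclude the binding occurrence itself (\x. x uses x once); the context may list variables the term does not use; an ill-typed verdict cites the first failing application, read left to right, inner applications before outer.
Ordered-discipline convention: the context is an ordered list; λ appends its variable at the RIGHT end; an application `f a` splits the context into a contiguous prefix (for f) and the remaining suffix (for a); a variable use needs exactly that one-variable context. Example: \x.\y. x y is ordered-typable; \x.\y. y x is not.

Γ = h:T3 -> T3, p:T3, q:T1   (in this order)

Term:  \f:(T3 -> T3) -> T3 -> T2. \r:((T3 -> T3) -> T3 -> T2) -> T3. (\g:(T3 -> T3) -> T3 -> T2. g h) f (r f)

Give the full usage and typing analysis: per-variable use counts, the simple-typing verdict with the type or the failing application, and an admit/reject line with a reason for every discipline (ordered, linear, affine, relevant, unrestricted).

usage: h=1; p=0; q=0; f (λ-bound)=2; r (λ-bound)=1; g (λ-bound)=1
order of uses: g, h, f, r, f
typing: the term checks, with type ((T3 -> T3) -> T3 -> T2) -> (((T3 -> T3) -> T3 -> T2) -> T3) -> T2
ordered: ✗, needs contraction — f ×2; unused: p, q — weakening required
linear: ✗, needs contraction — f ×2; unused: p, q — weakening required
affine: ✗, needs contraction — f ×2
relevant: ✗, unused: p, q — weakening required
unrestricted: ✓, typability at ((T3 -> T3) -> T3 -> T2) -> (((T3 -> T3) -> T3 -> T2) -> T3) -> T2 is all that's needed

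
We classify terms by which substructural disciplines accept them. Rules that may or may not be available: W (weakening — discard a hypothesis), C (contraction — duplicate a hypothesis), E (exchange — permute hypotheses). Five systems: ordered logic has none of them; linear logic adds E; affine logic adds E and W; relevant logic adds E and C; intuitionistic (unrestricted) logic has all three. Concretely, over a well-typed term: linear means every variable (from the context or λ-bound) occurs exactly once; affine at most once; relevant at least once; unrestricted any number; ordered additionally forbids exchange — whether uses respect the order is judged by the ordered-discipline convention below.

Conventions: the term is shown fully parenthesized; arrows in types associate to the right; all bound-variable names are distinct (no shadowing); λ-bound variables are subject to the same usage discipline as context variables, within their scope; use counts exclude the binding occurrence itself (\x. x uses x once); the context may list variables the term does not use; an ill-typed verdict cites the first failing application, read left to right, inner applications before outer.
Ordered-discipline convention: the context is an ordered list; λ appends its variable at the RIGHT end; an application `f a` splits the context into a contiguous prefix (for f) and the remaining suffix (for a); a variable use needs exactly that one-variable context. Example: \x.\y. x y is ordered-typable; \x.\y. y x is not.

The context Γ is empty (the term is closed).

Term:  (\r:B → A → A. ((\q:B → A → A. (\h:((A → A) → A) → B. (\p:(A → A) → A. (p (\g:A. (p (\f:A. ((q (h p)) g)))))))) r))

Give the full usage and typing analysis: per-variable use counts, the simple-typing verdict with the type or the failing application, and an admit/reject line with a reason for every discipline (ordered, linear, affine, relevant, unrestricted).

variable uses: r (λ-bound): 1, q (λ-bound): 1, h (λ-bound): 1, p (λ-bound): 3, g (λ-bound): 1, f (λ-bound): 0
left-to-right use order: p, p, q, h, p, g, r
typing: well-typed at (B → A → A) → (((A → A) → A) → B) → ((A → A) → A) → A
ordered: ✗, repeated use of p ×3; needs weakening: f unused
linear: ✗, repeated use of p ×3; needs weakening: f unused
affine: ✗, repeated use of p ×3
relevant: ✗, needs weakening: f unused
unrestricted: ✓, well-typed at (B → A → A) → (((A → A) → A) → B) → ((A → A) → A) → A; no restrictions here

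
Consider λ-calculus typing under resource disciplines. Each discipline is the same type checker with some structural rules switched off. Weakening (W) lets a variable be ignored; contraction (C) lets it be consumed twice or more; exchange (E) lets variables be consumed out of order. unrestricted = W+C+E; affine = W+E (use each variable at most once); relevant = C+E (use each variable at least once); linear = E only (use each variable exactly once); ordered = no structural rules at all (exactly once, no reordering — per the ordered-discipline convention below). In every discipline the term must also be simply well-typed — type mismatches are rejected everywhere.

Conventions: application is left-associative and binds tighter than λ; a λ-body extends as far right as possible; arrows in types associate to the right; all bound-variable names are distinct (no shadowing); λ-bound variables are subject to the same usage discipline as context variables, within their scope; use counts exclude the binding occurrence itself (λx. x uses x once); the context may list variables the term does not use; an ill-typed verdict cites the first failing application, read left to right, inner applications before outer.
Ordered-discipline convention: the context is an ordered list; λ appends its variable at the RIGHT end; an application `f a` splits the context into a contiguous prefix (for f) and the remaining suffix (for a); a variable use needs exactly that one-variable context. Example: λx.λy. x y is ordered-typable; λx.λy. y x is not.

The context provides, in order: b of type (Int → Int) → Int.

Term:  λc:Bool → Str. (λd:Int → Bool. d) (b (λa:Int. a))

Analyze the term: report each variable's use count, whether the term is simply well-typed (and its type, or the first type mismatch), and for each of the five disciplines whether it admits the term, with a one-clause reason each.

counts: b=1, c (λ-bound)=0, d (λ-bound)=1, a (λ-bound)=1
order of uses: d, b, a
typing: ill-typed: argument of type Int where Int → Bool is required
ordered: ✗ — the type mismatch rejects it
linear: ✗ — not simply typable
affine: ✗ — fails simple typing
relevant: ✗ — a type mismatch blocks all five
unrestricted: ✗ — the type mismatch rejects it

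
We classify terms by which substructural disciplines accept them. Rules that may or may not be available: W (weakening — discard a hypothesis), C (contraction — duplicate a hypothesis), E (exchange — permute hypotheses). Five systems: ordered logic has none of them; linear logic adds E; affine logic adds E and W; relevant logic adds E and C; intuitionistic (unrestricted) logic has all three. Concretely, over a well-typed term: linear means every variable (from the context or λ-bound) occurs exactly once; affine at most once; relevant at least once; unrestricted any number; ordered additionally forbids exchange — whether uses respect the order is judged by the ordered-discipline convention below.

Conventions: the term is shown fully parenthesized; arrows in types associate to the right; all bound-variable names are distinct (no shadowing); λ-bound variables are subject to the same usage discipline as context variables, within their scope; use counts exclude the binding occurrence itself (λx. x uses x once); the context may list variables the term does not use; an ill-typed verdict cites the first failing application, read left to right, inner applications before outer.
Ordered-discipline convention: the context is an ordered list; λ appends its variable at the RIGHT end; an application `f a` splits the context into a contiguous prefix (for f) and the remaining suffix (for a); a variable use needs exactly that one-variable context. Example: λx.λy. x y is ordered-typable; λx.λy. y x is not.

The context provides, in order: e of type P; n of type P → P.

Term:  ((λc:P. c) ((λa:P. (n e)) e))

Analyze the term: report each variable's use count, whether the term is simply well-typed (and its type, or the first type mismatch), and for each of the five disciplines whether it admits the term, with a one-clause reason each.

variable uses: e=2; n=1; c [bound]=1; a [bound]=0
use order (left to right): c, n, e, e
typing: the term checks, with type P
ordered: ✗, e ×2 used more than once (contraction); a never used (weakening)
linear: ✗, e ×2 used more than once (contraction); a never used (weakening)
affine: ✗, e ×2 used more than once (contraction)
relevant: ✗, a never used (weakening)
unrestricted: ✓, type-checks (P) and nothing is barred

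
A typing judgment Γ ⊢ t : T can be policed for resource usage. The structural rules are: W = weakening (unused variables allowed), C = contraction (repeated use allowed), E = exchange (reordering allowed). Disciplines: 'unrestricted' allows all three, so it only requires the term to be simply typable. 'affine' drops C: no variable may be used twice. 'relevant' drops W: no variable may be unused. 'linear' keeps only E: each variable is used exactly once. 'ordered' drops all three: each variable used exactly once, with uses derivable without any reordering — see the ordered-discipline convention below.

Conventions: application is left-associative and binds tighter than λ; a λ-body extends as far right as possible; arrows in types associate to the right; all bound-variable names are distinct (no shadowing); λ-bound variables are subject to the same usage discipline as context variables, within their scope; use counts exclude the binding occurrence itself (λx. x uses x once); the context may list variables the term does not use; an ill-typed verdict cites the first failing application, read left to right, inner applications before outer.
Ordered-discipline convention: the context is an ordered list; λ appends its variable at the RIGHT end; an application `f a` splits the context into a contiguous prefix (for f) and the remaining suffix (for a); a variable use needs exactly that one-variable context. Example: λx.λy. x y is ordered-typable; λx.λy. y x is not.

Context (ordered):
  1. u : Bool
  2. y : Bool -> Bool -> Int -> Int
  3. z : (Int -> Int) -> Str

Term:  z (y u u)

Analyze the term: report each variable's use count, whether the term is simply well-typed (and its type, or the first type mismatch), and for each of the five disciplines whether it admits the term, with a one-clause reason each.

use counts: u: 2; y: 1; z: 1
left-to-right use order: z, y, u, u
typing: ✓ — Str
ordered: ✗ — repeated use of u ×2
linear: ✗ — repeated use of u ×2
affine: ✗ — repeated use of u ×2
relevant: ✓ — every one of u, y, z appears
unrestricted: ✓ — type-checks (Str) and nothing is barred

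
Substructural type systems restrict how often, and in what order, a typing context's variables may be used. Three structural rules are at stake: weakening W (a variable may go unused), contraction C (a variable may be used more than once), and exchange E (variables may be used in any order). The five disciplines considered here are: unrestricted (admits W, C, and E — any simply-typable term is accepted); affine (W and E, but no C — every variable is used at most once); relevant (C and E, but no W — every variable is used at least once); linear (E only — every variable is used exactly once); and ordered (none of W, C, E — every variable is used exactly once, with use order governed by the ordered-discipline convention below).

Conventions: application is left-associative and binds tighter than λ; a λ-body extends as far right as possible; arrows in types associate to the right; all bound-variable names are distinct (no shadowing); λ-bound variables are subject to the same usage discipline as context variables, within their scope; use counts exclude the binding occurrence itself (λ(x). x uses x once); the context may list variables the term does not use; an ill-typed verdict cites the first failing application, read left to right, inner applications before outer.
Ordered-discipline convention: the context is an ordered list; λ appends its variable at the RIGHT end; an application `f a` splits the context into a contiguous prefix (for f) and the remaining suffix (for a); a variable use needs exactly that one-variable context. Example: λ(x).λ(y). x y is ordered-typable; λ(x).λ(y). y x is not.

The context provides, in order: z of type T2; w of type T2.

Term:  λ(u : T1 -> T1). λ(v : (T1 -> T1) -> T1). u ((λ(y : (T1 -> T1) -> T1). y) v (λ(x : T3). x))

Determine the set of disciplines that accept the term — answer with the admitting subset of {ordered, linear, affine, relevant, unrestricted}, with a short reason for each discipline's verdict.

admitting disciplines: none
usage: z: 0; w: 0; u [bound]: 1; v [bound]: 1; y [bound]: 1; x [bound]: 1
left-to-right use order: u, y, v, x
typing: ill-typed: an application expects T1 -> T1 but receives T3 -> T3
ordered: ✗, a type mismatch blocks all five
linear: ✗, the type mismatch rejects it
affine: ✗, not simply typable
relevant: ✗, fails simple typing
unrestricted: ✗, a type mismatch blocks all five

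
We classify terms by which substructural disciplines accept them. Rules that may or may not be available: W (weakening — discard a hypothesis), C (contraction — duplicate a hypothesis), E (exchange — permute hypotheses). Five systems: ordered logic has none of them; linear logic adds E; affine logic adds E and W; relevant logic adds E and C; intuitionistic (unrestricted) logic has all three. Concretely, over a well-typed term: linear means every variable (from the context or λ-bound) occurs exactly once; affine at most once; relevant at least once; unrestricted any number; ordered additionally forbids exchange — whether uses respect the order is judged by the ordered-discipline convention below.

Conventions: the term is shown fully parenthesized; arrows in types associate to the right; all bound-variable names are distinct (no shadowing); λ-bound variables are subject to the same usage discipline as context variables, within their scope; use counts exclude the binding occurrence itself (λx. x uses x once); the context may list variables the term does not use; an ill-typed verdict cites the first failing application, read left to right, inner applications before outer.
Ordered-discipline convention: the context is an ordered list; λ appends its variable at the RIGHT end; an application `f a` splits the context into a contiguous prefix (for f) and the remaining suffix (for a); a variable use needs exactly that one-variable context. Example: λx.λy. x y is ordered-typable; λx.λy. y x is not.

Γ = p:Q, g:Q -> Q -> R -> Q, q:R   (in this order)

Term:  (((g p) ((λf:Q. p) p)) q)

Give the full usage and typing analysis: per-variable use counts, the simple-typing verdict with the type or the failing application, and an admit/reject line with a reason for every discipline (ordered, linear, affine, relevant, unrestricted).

usage: p=3, g=1, q=1, f (λ-bound)=0
left-to-right use order: g, p, p, p, q
typing: ✓ — Q
ordered: ✗ — needs contraction — p ×3; unused: f — weakening required
linear: ✗ — needs contraction — p ×3; unused: f — weakening required
affine: ✗ — needs contraction — p ×3
relevant: ✗ — unused: f — weakening required
unrestricted: ✓ — simply typable at Q; W, C, E all held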